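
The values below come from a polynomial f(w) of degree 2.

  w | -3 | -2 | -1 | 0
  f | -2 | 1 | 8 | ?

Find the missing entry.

The 3 known values determine f uniquely (degree ≤ 2).
L_0(0) = (2)·(1)/[(-1)·(-2)] = 1
L_1(0) = (3)·(1)/[(1)·(-1)] = -3
L_2(0) = (3)·(2)/[(2)·(1)] = 3
Sum: (-2)·(1) + 1·(-3) + 8·(3) = 19

19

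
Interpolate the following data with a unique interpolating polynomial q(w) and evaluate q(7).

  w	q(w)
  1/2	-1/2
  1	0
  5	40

L_0(7) = (6)·(2)/[(-1/2)·(-9/2)] = 16/3
L_1(7) = (13/2)·(2)/[(1/2)·(-4)] = -13/2
L_2(7) = (13/2)·(6)/[(9/2)·(4)] = 13/6
Sum: (-1/2)·(16/3) + 0 + 40·(13/6) = 84

84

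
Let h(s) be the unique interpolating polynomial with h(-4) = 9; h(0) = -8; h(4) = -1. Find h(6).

23/2

Evaluate each Lagrange basis at s = 6:
L_0(6) = (6)·(2)/[(-4)·(-8)] = 3/8
L_1(6) = (10)·(2)/[(4)·(-4)] = -5/4
L_2(6) = (10)·(6)/[(8)·(4)] = 15/8
Sum: 9·(3/8) + (-8)·(-5/4) + (-1)·(15/8) = 23/2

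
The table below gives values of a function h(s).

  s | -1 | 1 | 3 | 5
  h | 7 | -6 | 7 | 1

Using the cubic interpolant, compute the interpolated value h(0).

Using Newton's divided-difference form:
h[-1,1] = (-6 - 7) / (1 - (-1)) = -13/2
h[1,3] = (7 - (-6)) / (3 - 1) = 13/2
h[3,5] = (1 - 7) / (5 - 3) = -3
h[-1,1,3] = (13/2 - (-13/2)) / (3 - (-1)) = 13/4
h[1,3,5] = (-3 - 13/2) / (5 - 1) = -19/8
h[-1,1,3,5] = (-19/8 - 13/4) / (5 - (-1)) = -15/16
h(0) = 7 + (-13/2)·(1) + (13/4)·(1)·(-1) + (-15/16)·(1)·(-1)·(-3) = -89/16

-89/16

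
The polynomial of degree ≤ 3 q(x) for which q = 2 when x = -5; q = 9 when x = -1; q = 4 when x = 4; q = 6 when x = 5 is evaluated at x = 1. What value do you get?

L_0(1) = (2)·(-3)·(-4)/[(-4)·(-9)·(-10)] = -1/15
L_1(1) = (6)·(-3)·(-4)/[(4)·(-5)·(-6)] = 3/5
L_2(1) = (6)·(2)·(-4)/[(9)·(5)·(-1)] = 16/15
L_3(1) = (6)·(2)·(-3)/[(10)·(6)·(1)] = -3/5
Sum: 2·(-1/15) + 9·(3/5) + 4·(16/15) + 6·(-3/5) = 89/15

89/15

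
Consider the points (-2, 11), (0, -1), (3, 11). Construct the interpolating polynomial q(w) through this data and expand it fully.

L_0(w) = w(w - 3) / [10] = (1/10)w^2 - (3/10)w
L_1(w) = (w + 2)(w - 3) / [-6] = -(1/6)w^2 + (1/6)w + 1
L_2(w) = (w + 2)w / [15] = (1/15)w^2 + (2/15)w
q(w) = 11·L_0 + (-1)·L_1 + 11·L_2
  11·L_0(w) = (11/10)w^2 - (33/10)w
  (-1)·L_1(w) = (1/6)w^2 - (1/6)w - 1
  11·L_2(w) = (11/15)w^2 + (22/15)w
Adding term by term: 2w^2 - 2w - 1

q(w) = 2w^2 - 2w - 1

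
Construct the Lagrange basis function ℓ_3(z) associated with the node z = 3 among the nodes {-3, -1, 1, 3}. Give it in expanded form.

ℓ_3(z) = (z + 3)(z + 1)(z - 1) / [(6)·(4)·(2)]
       = (z^3 + 3z^2 - z - 3) / (48)

ℓ_3(z) = (1/48)z^3 + (1/16)z^2 - (1/48)z - 1/16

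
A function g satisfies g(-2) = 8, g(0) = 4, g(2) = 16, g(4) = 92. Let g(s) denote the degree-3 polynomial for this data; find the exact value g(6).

Evaluate each Lagrange basis at s = 6:
L_0(6) = (6)·(4)·(2)/[(-2)·(-4)·(-6)] = -1
L_1(6) = (8)·(4)·(2)/[(2)·(-2)·(-4)] = 4
L_2(6) = (8)·(6)·(2)/[(4)·(2)·(-2)] = -6
L_3(6) = (8)·(6)·(4)/[(6)·(4)·(2)] = 4
Sum: 8·(-1) + 4·(4) + 16·(-6) + 92·(4) = 280

280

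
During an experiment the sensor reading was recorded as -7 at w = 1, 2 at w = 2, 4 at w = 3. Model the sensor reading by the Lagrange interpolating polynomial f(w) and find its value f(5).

L_0(5) = (3)·(2)/[(-1)·(-2)] = 3
L_1(5) = (4)·(2)/[(1)·(-1)] = -8
L_2(5) = (4)·(3)/[(2)·(1)] = 6
Sum: (-7)·(3) + 2·(-8) + 4·(6) = -13

-13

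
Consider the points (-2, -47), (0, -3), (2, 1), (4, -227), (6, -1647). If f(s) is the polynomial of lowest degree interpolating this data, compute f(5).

Evaluate each Lagrange basis at s = 5:
L_0(5) = (5)·(3)·(1)·(-1)/[(-2)·(-4)·(-6)·(-8)] = -5/128
L_1(5) = (7)·(3)·(1)·(-1)/[(2)·(-2)·(-4)·(-6)] = 7/32
L_2(5) = (7)·(5)·(1)·(-1)/[(4)·(2)·(-2)·(-4)] = -35/64
L_3(5) = (7)·(5)·(3)·(-1)/[(6)·(4)·(2)·(-2)] = 35/32
L_4(5) = (7)·(5)·(3)·(1)/[(8)·(6)·(4)·(2)] = 35/128
Sum: (-47)·(-5/128) + (-3)·(7/32) + 1·(-35/64) + (-227)·(35/32) + (-1647)·(35/128) = -698

-698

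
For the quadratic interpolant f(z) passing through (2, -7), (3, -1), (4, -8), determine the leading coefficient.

The leading coefficient equals the top divided difference f[2,3,4].
f[2,3] = (-1 - (-7)) / (3 - 2) = 6
f[3,4] = (-8 - (-1)) / (4 - 3) = -7
f[2,3,4] = (-7 - 6) / (4 - 2) = -13/2

-13/2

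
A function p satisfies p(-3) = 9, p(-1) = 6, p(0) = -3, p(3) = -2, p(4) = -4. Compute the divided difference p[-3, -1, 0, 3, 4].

-25/126

p[-3,-1] = (6 - 9) / (-1 - (-3)) = -3/2
p[-1,0] = (-3 - 6) / (0 - (-1)) = -9
p[0,3] = (-2 - (-3)) / (3 - 0) = 1/3
p[3,4] = (-4 - (-2)) / (4 - 3) = -2
p[-3,-1,0] = (-9 - (-3/2)) / (0 - (-3)) = -5/2
p[-1,0,3] = (1/3 - (-9)) / (3 - (-1)) = 7/3
p[0,3,4] = (-2 - 1/3) / (4 - 0) = -7/12
p[-3,-1,0,3] = (7/3 - (-5/2)) / (3 - (-3)) = 29/36
p[-1,0,3,4] = (-7/12 - 7/3) / (4 - (-1)) = -7/12
p[-3,-1,0,3,4] = (-7/12 - 29/36) / (4 - (-3)) = -25/126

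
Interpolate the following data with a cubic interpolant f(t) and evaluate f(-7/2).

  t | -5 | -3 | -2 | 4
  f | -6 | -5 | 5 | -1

-2761/336

Using Newton's divided-difference form:
f[-5,-3] = (-5 - (-6)) / (-3 - (-5)) = 1/2
f[-3,-2] = (5 - (-5)) / (-2 - (-3)) = 10
f[-2,4] = (-1 - 5) / (4 - (-2)) = -1
f[-5,-3,-2] = (10 - 1/2) / (-2 - (-5)) = 19/6
f[-3,-2,4] = (-1 - 10) / (4 - (-3)) = -11/7
f[-5,-3,-2,4] = (-11/7 - 19/6) / (4 - (-5)) = -199/378
f(-7/2) = -6 + (1/2)·(3/2) + (19/6)·(3/2)·(-1/2) + (-199/378)·(3/2)·(-1/2)·(-3/2) = -2761/336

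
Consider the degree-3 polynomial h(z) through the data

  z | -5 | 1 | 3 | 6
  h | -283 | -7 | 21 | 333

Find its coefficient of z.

-4

Build the Lagrange basis polynomials:
L_0(z) = (z - 1)(z - 3)(z - 6) / [-528] = -(1/528)z^3 + (5/264)z^2 - (9/176)z + 3/88
L_1(z) = (z + 5)(z - 3)(z - 6) / [60] = (1/60)z^3 - (1/15)z^2 - (9/20)z + 3/2
L_2(z) = (z + 5)(z - 1)(z - 6) / [-48] = -(1/48)z^3 + (1/24)z^2 + (29/48)z - 5/8
L_3(z) = (z + 5)(z - 1)(z - 3) / [165] = (1/165)z^3 + (1/165)z^2 - (17/165)z + 1/11
h(z) = (-283)·L_0 + (-7)·L_1 + 21·L_2 + 333·L_3
Only the coefficient of z is needed; take it from each L_i and combine:
(-283)·(-9/176) + (-7)·(-9/20) + 21·(29/48) + 333·(-17/165) = -4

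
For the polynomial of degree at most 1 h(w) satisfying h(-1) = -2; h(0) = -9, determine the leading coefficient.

The leading coefficient equals the top divided difference h[-1,0].
h[-1,0] = (-9 - (-2)) / (0 - (-1)) = -7

-7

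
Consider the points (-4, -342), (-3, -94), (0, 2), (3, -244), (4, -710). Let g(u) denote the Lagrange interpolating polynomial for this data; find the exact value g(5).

Evaluate each Lagrange basis at u = 5:
L_0(5) = (8)·(5)·(2)·(1)/[(-1)·(-4)·(-7)·(-8)] = 5/14
L_1(5) = (9)·(5)·(2)·(1)/[(1)·(-3)·(-6)·(-7)] = -5/7
L_2(5) = (9)·(8)·(2)·(1)/[(4)·(3)·(-3)·(-4)] = 1
L_3(5) = (9)·(8)·(5)·(1)/[(7)·(6)·(3)·(-1)] = -20/7
L_4(5) = (9)·(8)·(5)·(2)/[(8)·(7)·(4)·(1)] = 45/14
Sum: (-342)·(5/14) + (-94)·(-5/7) + 2·(1) + (-244)·(-20/7) + (-710)·(45/14) = -1638

-1638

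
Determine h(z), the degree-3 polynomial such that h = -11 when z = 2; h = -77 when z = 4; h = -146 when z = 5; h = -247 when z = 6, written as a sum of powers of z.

h(z) = -z^3 - z^2 + z - 1

L_0(z) = (z - 4)(z - 5)(z - 6) / [-24] = -(1/24)z^3 + (5/8)z^2 - (37/12)z + 5
L_1(z) = (z - 2)(z - 5)(z - 6) / [4] = (1/4)z^3 - (13/4)z^2 + 13z - 15
L_2(z) = (z - 2)(z - 4)(z - 6) / [-3] = -(1/3)z^3 + 4z^2 - (44/3)z + 16
L_3(z) = (z - 2)(z - 4)(z - 5) / [8] = (1/8)z^3 - (11/8)z^2 + (19/4)z - 5
h(z) = (-11)·L_0 + (-77)·L_1 + (-146)·L_2 + (-247)·L_3
  (-11)·L_0(z) = (11/24)z^3 - (55/8)z^2 + (407/12)z - 55
  (-77)·L_1(z) = -(77/4)z^3 + (1001/4)z^2 - 1001z + 1155
  (-146)·L_2(z) = (146/3)z^3 - 584z^2 + (6424/3)z - 2336
  (-247)·L_3(z) = -(247/8)z^3 + (2717/8)z^2 - (4693/4)z + 1235
Adding term by term: -z^3 - z^2 + z - 1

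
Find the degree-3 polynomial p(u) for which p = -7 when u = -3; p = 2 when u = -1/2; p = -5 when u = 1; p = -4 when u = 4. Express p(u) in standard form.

p(u) = (143/315)u^3 - (587/630)u^2 - (2861/630)u + 2/105

Newton's divided differences:
p[-3,-1/2] = (2 - (-7)) / (-1/2 - (-3)) = 18/5
p[-1/2,1] = (-5 - 2) / (1 - (-1/2)) = -14/3
p[1,4] = (-4 - (-5)) / (4 - 1) = 1/3
p[-3,-1/2,1] = (-14/3 - 18/5) / (1 - (-3)) = -31/15
p[-1/2,1,4] = (1/3 - (-14/3)) / (4 - (-1/2)) = 10/9
p[-3,-1/2,1,4] = (10/9 - (-31/15)) / (4 - (-3)) = 143/315
p(u) = -7 + (18/5)·(u + 3) + (-31/15)·(u + 3)(u + 1/2) + (143/315)·(u + 3)(u + 1/2)(u - 1)
Expanding: p(u) = (143/315)u^3 - (587/630)u^2 - (2861/630)u + 2/105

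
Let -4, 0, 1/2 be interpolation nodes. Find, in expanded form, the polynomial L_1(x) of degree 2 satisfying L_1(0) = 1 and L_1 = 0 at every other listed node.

L_1(x) = (x + 4)(x - 1/2) / [(4)·(-1/2)]
       = (x^2 + (7/2)x - 2) / (-2)

L_1(x) = -(1/2)x^2 - (7/4)x + 1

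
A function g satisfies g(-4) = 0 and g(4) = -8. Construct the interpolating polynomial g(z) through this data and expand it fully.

g(z) = -z - 4

Build the Lagrange basis polynomials:
L_0(z) = (z - 4) / [-8] = -(1/8)z + 1/2
L_1(z) = (z + 4) / [8] = (1/8)z + 1/2
g(z) = 0·L_0 + (-8)·L_1
  0·L_0(z) = 0
  (-8)·L_1(z) = -z - 4
Adding term by term: -z - 4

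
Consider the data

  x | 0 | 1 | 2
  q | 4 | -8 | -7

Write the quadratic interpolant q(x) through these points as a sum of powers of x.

L_0(x) = (x - 1)(x - 2) / [2] = (1/2)x^2 - (3/2)x + 1
L_1(x) = x(x - 2) / [-1] = -x^2 + 2x
L_2(x) = x(x - 1) / [2] = (1/2)x^2 - (1/2)x
q(x) = 4·L_0 + (-8)·L_1 + (-7)·L_2
  4·L_0(x) = 2x^2 - 6x + 4
  (-8)·L_1(x) = 8x^2 - 16x
  (-7)·L_2(x) = -(7/2)x^2 + (7/2)x
Adding term by term: (13/2)x^2 - (37/2)x + 4

q(x) = (13/2)x^2 - (37/2)x + 4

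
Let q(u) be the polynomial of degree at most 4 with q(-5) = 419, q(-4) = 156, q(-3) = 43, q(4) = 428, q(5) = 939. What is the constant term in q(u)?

Build the Lagrange basis polynomials:
L_0(u) = (u + 4)(u + 3)(u - 4)(u - 5) / [180] = (1/180)u^4 - (1/90)u^3 - (31/180)u^2 + (8/45)u + 4/3
L_1(u) = (u + 5)(u + 3)(u - 4)(u - 5) / [-72] = -(1/72)u^4 + (1/72)u^3 + (37/72)u^2 - (25/72)u - 25/6
L_2(u) = (u + 5)(u + 4)(u - 4)(u - 5) / [112] = (1/112)u^4 - (41/112)u^2 + 25/7
L_3(u) = (u + 5)(u + 4)(u + 3)(u - 5) / [-504] = -(1/504)u^4 - (1/72)u^3 + (13/504)u^2 + (25/72)u + 25/42
L_4(u) = (u + 5)(u + 4)(u + 3)(u - 4) / [720] = (1/720)u^4 + (1/90)u^3 - (1/720)u^2 - (8/45)u - 1/3
q(u) = 419·L_0 + 156·L_1 + 43·L_2 + 428·L_3 + 939·L_4
Only the constant term is needed; take it from each L_i and combine:
419·(4/3) + 156·(-25/6) + 43·(25/7) + 428·(25/42) + 939·(-1/3) = 4

4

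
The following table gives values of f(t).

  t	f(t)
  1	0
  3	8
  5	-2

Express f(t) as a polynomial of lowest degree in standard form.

Newton's divided differences:
f[1,3] = (8 - 0) / (3 - 1) = 4
f[3,5] = (-2 - 8) / (5 - 3) = -5
f[1,3,5] = (-5 - 4) / (5 - 1) = -9/4
f(t) = 4·(t - 1) + (-9/4)·(t - 1)(t - 3)
Expanding: f(t) = -(9/4)t^2 + 13t - 43/4

f(t) = -(9/4)t^2 + 13t - 43/4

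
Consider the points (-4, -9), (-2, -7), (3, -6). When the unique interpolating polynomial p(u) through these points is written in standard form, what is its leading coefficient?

L_0(u) = (u + 2)(u - 3) / [14] = (1/14)u^2 - (1/14)u - 3/7
L_1(u) = (u + 4)(u - 3) / [-10] = -(1/10)u^2 - (1/10)u + 6/5
L_2(u) = (u + 4)(u + 2) / [35] = (1/35)u^2 + (6/35)u + 8/35
p(u) = (-9)·L_0 + (-7)·L_1 + (-6)·L_2
Only the coefficient of u^2 is needed; take it from each L_i and combine:
(-9)·(1/14) + (-7)·(-1/10) + (-6)·(1/35) = -4/35

-4/35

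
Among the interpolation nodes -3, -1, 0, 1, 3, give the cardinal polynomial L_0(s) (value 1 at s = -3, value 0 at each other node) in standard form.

L_0(s) = (s + 1)s(s - 1)(s - 3) / [(-2)·(-3)·(-4)·(-6)]
       = (s^4 - 3s^3 - s^2 + 3s) / (144)

L_0(s) = (1/144)s^4 - (1/48)s^3 - (1/144)s^2 + (1/48)s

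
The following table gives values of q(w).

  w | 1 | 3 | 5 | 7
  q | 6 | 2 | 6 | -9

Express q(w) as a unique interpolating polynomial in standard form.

q(w) = -(9/16)w^3 + (97/16)w^2 - (303/16)w + 311/16

Build the Lagrange basis polynomials:
L_0(w) = (w - 3)(w - 5)(w - 7) / [-48] = -(1/48)w^3 + (5/16)w^2 - (71/48)w + 35/16
L_1(w) = (w - 1)(w - 5)(w - 7) / [16] = (1/16)w^3 - (13/16)w^2 + (47/16)w - 35/16
L_2(w) = (w - 1)(w - 3)(w - 7) / [-16] = -(1/16)w^3 + (11/16)w^2 - (31/16)w + 21/16
L_3(w) = (w - 1)(w - 3)(w - 5) / [48] = (1/48)w^3 - (3/16)w^2 + (23/48)w - 5/16
q(w) = 6·L_0 + 2·L_1 + 6·L_2 + (-9)·L_3
  6·L_0(w) = -(1/8)w^3 + (15/8)w^2 - (71/8)w + 105/8
  2·L_1(w) = (1/8)w^3 - (13/8)w^2 + (47/8)w - 35/8
  6·L_2(w) = -(3/8)w^3 + (33/8)w^2 - (93/8)w + 63/8
  (-9)·L_3(w) = -(3/16)w^3 + (27/16)w^2 - (69/16)w + 45/16
Adding term by term: -(9/16)w^3 + (97/16)w^2 - (303/16)w + 311/16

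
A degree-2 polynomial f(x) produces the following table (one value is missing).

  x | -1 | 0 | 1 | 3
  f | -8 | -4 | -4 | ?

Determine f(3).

The 3 known values determine f uniquely (degree ≤ 2).
Evaluate each Lagrange basis at x = 3:
L_0(3) = (3)·(2)/[(-1)·(-2)] = 3
L_1(3) = (4)·(2)/[(1)·(-1)] = -8
L_2(3) = (4)·(3)/[(2)·(1)] = 6
Sum: (-8)·(3) + (-4)·(-8) + (-4)·(6) = -16

-16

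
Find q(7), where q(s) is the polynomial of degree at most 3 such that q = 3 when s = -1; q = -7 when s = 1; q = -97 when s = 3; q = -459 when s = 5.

Evaluate each Lagrange basis at s = 7:
L_0(7) = (6)·(4)·(2)/[(-2)·(-4)·(-6)] = -1
L_1(7) = (8)·(4)·(2)/[(2)·(-2)·(-4)] = 4
L_2(7) = (8)·(6)·(2)/[(4)·(2)·(-2)] = -6
L_3(7) = (8)·(6)·(4)/[(6)·(4)·(2)] = 4
Sum: 3·(-1) + (-7)·(4) + (-97)·(-6) + (-459)·(4) = -1285

-1285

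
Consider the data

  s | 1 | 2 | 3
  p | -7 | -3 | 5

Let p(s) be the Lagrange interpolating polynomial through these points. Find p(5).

L_0(5) = (3)·(2)/[(-1)·(-2)] = 3
L_1(5) = (4)·(2)/[(1)·(-1)] = -8
L_2(5) = (4)·(3)/[(2)·(1)] = 6
Sum: (-7)·(3) + (-3)·(-8) + 5·(6) = 33

33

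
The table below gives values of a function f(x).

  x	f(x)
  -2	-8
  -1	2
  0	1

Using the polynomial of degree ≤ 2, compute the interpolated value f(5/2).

-397/8

Using Newton's divided-difference form:
f[-2,-1] = (2 - (-8)) / (-1 - (-2)) = 10
f[-1,0] = (1 - 2) / (0 - (-1)) = -1
f[-2,-1,0] = (-1 - 10) / (0 - (-2)) = -11/2
f(5/2) = -8 + 10·(9/2) + (-11/2)·(9/2)·(7/2) = -397/8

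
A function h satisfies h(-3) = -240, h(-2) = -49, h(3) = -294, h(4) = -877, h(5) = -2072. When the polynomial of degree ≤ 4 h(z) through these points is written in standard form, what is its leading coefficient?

-3

L_0(z) = (z + 2)(z - 3)(z - 4)(z - 5) / [336] = (1/336)z^4 - (5/168)z^3 + (23/336)z^2 + (17/168)z - 5/14
L_1(z) = (z + 3)(z - 3)(z - 4)(z - 5) / [-210] = -(1/210)z^4 + (3/70)z^3 - (11/210)z^2 - (27/70)z + 6/7
L_2(z) = (z + 3)(z + 2)(z - 4)(z - 5) / [60] = (1/60)z^4 - (1/15)z^3 - (19/60)z^2 + (23/30)z + 2
L_3(z) = (z + 3)(z + 2)(z - 3)(z - 5) / [-42] = -(1/42)z^4 + (1/14)z^3 + (19/42)z^2 - (9/14)z - 15/7
L_4(z) = (z + 3)(z + 2)(z - 3)(z - 4) / [112] = (1/112)z^4 - (1/56)z^3 - (17/112)z^2 + (9/56)z + 9/14
h(z) = (-240)·L_0 + (-49)·L_1 + (-294)·L_2 + (-877)·L_3 + (-2072)·L_4
Only the coefficient of z^4 is needed; take it from each L_i and combine:
(-240)·(1/336) + (-49)·(-1/210) + (-294)·(1/60) + (-877)·(-1/42) + (-2072)·(1/112) = -3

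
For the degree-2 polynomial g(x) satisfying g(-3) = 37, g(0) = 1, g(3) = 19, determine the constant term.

Build the Lagrange basis polynomials:
L_0(x) = x(x - 3) / [18] = (1/18)x^2 - (1/6)x
L_1(x) = (x + 3)(x - 3) / [-9] = -(1/9)x^2 + 1
L_2(x) = (x + 3)x / [18] = (1/18)x^2 + (1/6)x
g(x) = 37·L_0 + 1·L_1 + 19·L_2
Only the constant term is needed; take it from each L_i and combine:
37·(0) + 1·(1) + 19·(0) = 1

1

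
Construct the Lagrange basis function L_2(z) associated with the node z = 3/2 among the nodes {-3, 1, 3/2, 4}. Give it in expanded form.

L_2(z) = -(8/45)z^3 + (16/45)z^2 + (88/45)z - 32/15

L_2(z) = (z + 3)(z - 1)(z - 4) / [(9/2)·(1/2)·(-5/2)]
       = (z^3 - 2z^2 - 11z + 12) / (-45/8)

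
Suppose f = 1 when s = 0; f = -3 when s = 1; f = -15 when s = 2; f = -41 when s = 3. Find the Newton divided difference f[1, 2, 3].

f[1,2] = (-15 - (-3)) / (2 - 1) = -12
f[2,3] = (-41 - (-15)) / (3 - 2) = -26
f[1,2,3] = (-26 - (-12)) / (3 - 1) = -7

-7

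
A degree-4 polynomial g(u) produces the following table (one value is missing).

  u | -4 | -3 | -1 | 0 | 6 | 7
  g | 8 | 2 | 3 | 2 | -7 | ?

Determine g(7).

The 5 known values determine g uniquely (degree ≤ 4).
L_0(7) = (10)·(8)·(7)·(1)/[(-1)·(-3)·(-4)·(-10)] = 14/3
L_1(7) = (11)·(8)·(7)·(1)/[(1)·(-2)·(-3)·(-9)] = -308/27
L_2(7) = (11)·(10)·(7)·(1)/[(3)·(2)·(-1)·(-7)] = 55/3
L_3(7) = (11)·(10)·(8)·(1)/[(4)·(3)·(1)·(-6)] = -110/9
L_4(7) = (11)·(10)·(8)·(7)/[(10)·(9)·(7)·(6)] = 44/27
Sum: 8·(14/3) + 2·(-308/27) + 3·(55/3) + 2·(-110/9) + (-7)·(44/27) = 101/3

101/3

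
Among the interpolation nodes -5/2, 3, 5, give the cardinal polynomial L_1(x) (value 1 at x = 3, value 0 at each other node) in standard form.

L_1(x) = (x + 5/2)(x - 5) / [(11/2)·(-2)]
       = (x^2 - (5/2)x - 25/2) / (-11)

L_1(x) = -(1/11)x^2 + (5/22)x + 25/22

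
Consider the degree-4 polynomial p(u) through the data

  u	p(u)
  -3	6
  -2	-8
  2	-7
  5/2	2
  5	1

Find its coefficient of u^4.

The leading coefficient equals the top divided difference p[-3,-2,2,5/2,5].
p[-3,-2] = (-8 - 6) / (-2 - (-3)) = -14
p[-2,2] = (-7 - (-8)) / (2 - (-2)) = 1/4
p[2,5/2] = (2 - (-7)) / (5/2 - 2) = 18
p[5/2,5] = (1 - 2) / (5 - 5/2) = -2/5
p[-3,-2,2] = (1/4 - (-14)) / (2 - (-3)) = 57/20
p[-2,2,5/2] = (18 - 1/4) / (5/2 - (-2)) = 71/18
p[2,5/2,5] = (-2/5 - 18) / (5 - 2) = -92/15
p[-3,-2,2,5/2] = (71/18 - 57/20) / (5/2 - (-3)) = 197/990
p[-2,2,5/2,5] = (-92/15 - 71/18) / (5 - (-2)) = -907/630
p[-3,-2,2,5/2,5] = (-907/630 - 197/990) / (5 - (-3)) = -2839/13860

-2839/13860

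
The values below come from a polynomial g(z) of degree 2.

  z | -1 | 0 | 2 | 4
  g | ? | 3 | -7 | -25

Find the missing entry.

The 3 known values determine g uniquely (degree ≤ 2).
Evaluate each Lagrange basis at z = -1:
L_0(-1) = (-3)·(-5)/[(-2)·(-4)] = 15/8
L_1(-1) = (-1)·(-5)/[(2)·(-2)] = -5/4
L_2(-1) = (-1)·(-3)/[(4)·(2)] = 3/8
Sum: 3·(15/8) + (-7)·(-5/4) + (-25)·(3/8) = 5

5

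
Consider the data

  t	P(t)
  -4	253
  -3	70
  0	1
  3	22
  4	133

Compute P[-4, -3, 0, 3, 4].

1

P[-4,-3] = (70 - 253) / (-3 - (-4)) = -183
P[-3,0] = (1 - 70) / (0 - (-3)) = -23
P[0,3] = (22 - 1) / (3 - 0) = 7
P[3,4] = (133 - 22) / (4 - 3) = 111
P[-4,-3,0] = (-23 - (-183)) / (0 - (-4)) = 40
P[-3,0,3] = (7 - (-23)) / (3 - (-3)) = 5
P[0,3,4] = (111 - 7) / (4 - 0) = 26
P[-4,-3,0,3] = (5 - 40) / (3 - (-4)) = -5
P[-3,0,3,4] = (26 - 5) / (4 - (-3)) = 3
P[-4,-3,0,3,4] = (3 - (-5)) / (4 - (-4)) = 1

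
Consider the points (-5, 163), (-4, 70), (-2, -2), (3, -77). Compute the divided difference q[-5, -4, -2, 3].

q[-5,-4] = (70 - 163) / (-4 - (-5)) = -93
q[-4,-2] = (-2 - 70) / (-2 - (-4)) = -36
q[-2,3] = (-77 - (-2)) / (3 - (-2)) = -15
q[-5,-4,-2] = (-36 - (-93)) / (-2 - (-5)) = 19
q[-4,-2,3] = (-15 - (-36)) / (3 - (-4)) = 3
q[-5,-4,-2,3] = (3 - 19) / (3 - (-5)) = -2

-2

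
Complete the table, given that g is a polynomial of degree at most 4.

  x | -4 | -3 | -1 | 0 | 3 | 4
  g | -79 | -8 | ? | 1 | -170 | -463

2

The 5 known values determine g uniquely (degree ≤ 4).
Evaluate each Lagrange basis at x = -1:
L_0(-1) = (2)·(-1)·(-4)·(-5)/[(-1)·(-4)·(-7)·(-8)] = -5/28
L_1(-1) = (3)·(-1)·(-4)·(-5)/[(1)·(-3)·(-6)·(-7)] = 10/21
L_2(-1) = (3)·(2)·(-4)·(-5)/[(4)·(3)·(-3)·(-4)] = 5/6
L_3(-1) = (3)·(2)·(-1)·(-5)/[(7)·(6)·(3)·(-1)] = -5/21
L_4(-1) = (3)·(2)·(-1)·(-4)/[(8)·(7)·(4)·(1)] = 3/28
Sum: (-79)·(-5/28) + (-8)·(10/21) + 1·(5/6) + (-170)·(-5/21) + (-463)·(3/28) = 2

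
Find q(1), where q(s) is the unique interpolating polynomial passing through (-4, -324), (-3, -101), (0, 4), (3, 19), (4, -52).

11

L_0(1) = (4)·(1)·(-2)·(-3)/[(-1)·(-4)·(-7)·(-8)] = 3/28
L_1(1) = (5)·(1)·(-2)·(-3)/[(1)·(-3)·(-6)·(-7)] = -5/21
L_2(1) = (5)·(4)·(-2)·(-3)/[(4)·(3)·(-3)·(-4)] = 5/6
L_3(1) = (5)·(4)·(1)·(-3)/[(7)·(6)·(3)·(-1)] = 10/21
L_4(1) = (5)·(4)·(1)·(-2)/[(8)·(7)·(4)·(1)] = -5/28
Sum: (-324)·(3/28) + (-101)·(-5/21) + 4·(5/6) + 19·(10/21) + (-52)·(-5/28) = 11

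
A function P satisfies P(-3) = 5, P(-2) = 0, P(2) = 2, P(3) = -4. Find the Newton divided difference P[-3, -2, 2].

P[-3,-2] = (0 - 5) / (-2 - (-3)) = -5
P[-2,2] = (2 - 0) / (2 - (-2)) = 1/2
P[-3,-2,2] = (1/2 - (-5)) / (2 - (-3)) = 11/10

11/10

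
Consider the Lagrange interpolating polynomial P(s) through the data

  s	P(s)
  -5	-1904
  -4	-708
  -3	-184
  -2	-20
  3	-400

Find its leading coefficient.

-4

Build the Lagrange basis polynomials:
L_0(s) = (s + 4)(s + 3)(s + 2)(s - 3) / [48] = (1/48)s^4 + (1/8)s^3 - (1/48)s^2 - (9/8)s - 3/2
L_1(s) = (s + 5)(s + 3)(s + 2)(s - 3) / [-14] = -(1/14)s^4 - (1/2)s^3 - (1/14)s^2 + (9/2)s + 45/7
L_2(s) = (s + 5)(s + 4)(s + 2)(s - 3) / [12] = (1/12)s^4 + (2/3)s^3 + (5/12)s^2 - (37/6)s - 10
L_3(s) = (s + 5)(s + 4)(s + 3)(s - 3) / [-30] = -(1/30)s^4 - (3/10)s^3 - (11/30)s^2 + (27/10)s + 6
L_4(s) = (s + 5)(s + 4)(s + 3)(s + 2) / [1680] = (1/1680)s^4 + (1/120)s^3 + (71/1680)s^2 + (11/120)s + 1/14
P(s) = (-1904)·L_0 + (-708)·L_1 + (-184)·L_2 + (-20)·L_3 + (-400)·L_4
Only the coefficient of s^4 is needed; take it from each L_i and combine:
(-1904)·(1/48) + (-708)·(-1/14) + (-184)·(1/12) + (-20)·(-1/30) + (-400)·(1/1680) = -4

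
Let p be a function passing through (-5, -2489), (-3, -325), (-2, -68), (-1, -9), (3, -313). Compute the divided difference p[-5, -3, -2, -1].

44

p[-5,-3] = (-325 - (-2489)) / (-3 - (-5)) = 1082
p[-3,-2] = (-68 - (-325)) / (-2 - (-3)) = 257
p[-2,-1] = (-9 - (-68)) / (-1 - (-2)) = 59
p[-5,-3,-2] = (257 - 1082) / (-2 - (-5)) = -275
p[-3,-2,-1] = (59 - 257) / (-1 - (-3)) = -99
p[-5,-3,-2,-1] = (-99 - (-275)) / (-1 - (-5)) = 44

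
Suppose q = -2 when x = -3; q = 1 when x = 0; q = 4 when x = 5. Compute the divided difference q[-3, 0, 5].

q[-3,0] = (1 - (-2)) / (0 - (-3)) = 1
q[0,5] = (4 - 1) / (5 - 0) = 3/5
q[-3,0,5] = (3/5 - 1) / (5 - (-3)) = -1/20

-1/20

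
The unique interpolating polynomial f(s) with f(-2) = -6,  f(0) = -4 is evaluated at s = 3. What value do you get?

-1

Evaluate each Lagrange basis at s = 3:
L_0(3) = (3)/[(-2)] = -3/2
L_1(3) = (5)/[(2)] = 5/2
Sum: (-6)·(-3/2) + (-4)·(5/2) = -1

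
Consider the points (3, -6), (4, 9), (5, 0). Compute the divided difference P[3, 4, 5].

P[3,4] = (9 - (-6)) / (4 - 3) = 15
P[4,5] = (0 - 9) / (5 - 4) = -9
P[3,4,5] = (-9 - 15) / (5 - 3) = -12

-12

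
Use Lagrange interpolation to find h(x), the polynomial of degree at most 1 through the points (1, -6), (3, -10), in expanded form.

h(x) = -2x - 4

Build the Lagrange basis polynomials:
L_0(x) = (x - 3) / [-2] = -(1/2)x + 3/2
L_1(x) = (x - 1) / [2] = (1/2)x - 1/2
h(x) = (-6)·L_0 + (-10)·L_1
  (-6)·L_0(x) = 3x - 9
  (-10)·L_1(x) = -5x + 5
Adding term by term: -2x - 4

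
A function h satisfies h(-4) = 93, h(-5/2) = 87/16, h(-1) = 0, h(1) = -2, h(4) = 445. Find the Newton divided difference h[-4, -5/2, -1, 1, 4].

h[-4,-5/2] = (87/16 - 93) / (-5/2 - (-4)) = -467/8
h[-5/2,-1] = (0 - 87/16) / (-1 - (-5/2)) = -29/8
h[-1,1] = (-2 - 0) / (1 - (-1)) = -1
h[1,4] = (445 - (-2)) / (4 - 1) = 149
h[-4,-5/2,-1] = (-29/8 - (-467/8)) / (-1 - (-4)) = 73/4
h[-5/2,-1,1] = (-1 - (-29/8)) / (1 - (-5/2)) = 3/4
h[-1,1,4] = (149 - (-1)) / (4 - (-1)) = 30
h[-4,-5/2,-1,1] = (3/4 - 73/4) / (1 - (-4)) = -7/2
h[-5/2,-1,1,4] = (30 - 3/4) / (4 - (-5/2)) = 9/2
h[-4,-5/2,-1,1,4] = (9/2 - (-7/2)) / (4 - (-4)) = 1

1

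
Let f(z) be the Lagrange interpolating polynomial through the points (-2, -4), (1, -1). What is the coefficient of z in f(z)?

1

The leading coefficient equals the top divided difference f[-2,1].
f[-2,1] = (-1 - (-4)) / (1 - (-2)) = 1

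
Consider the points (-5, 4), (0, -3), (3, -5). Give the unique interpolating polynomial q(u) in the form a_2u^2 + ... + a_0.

Newton's divided differences:
q[-5,0] = (-3 - 4) / (0 - (-5)) = -7/5
q[0,3] = (-5 - (-3)) / (3 - 0) = -2/3
q[-5,0,3] = (-2/3 - (-7/5)) / (3 - (-5)) = 11/120
q(u) = 4 + (-7/5)·(u + 5) + (11/120)·(u + 5)u
Expanding: q(u) = (11/120)u^2 - (113/120)u - 3

q(u) = (11/120)u^2 - (113/120)u - 3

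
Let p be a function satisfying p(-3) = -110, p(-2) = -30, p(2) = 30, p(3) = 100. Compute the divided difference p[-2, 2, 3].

11

p[-2,2] = (30 - (-30)) / (2 - (-2)) = 15
p[2,3] = (100 - 30) / (3 - 2) = 70
p[-2,2,3] = (70 - 15) / (3 - (-2)) = 11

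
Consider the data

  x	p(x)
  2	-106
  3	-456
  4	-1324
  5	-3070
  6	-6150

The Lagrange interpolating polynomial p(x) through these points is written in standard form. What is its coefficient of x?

1

Build the Lagrange basis polynomials:
L_0(x) = (x - 3)(x - 4)(x - 5)(x - 6) / [24] = (1/24)x^4 - (3/4)x^3 + (119/24)x^2 - (57/4)x + 15
L_1(x) = (x - 2)(x - 4)(x - 5)(x - 6) / [-6] = -(1/6)x^4 + (17/6)x^3 - (52/3)x^2 + (134/3)x - 40
L_2(x) = (x - 2)(x - 3)(x - 5)(x - 6) / [4] = (1/4)x^4 - 4x^3 + (91/4)x^2 - 54x + 45
L_3(x) = (x - 2)(x - 3)(x - 4)(x - 6) / [-6] = -(1/6)x^4 + (5/2)x^3 - (40/3)x^2 + 30x - 24
L_4(x) = (x - 2)(x - 3)(x - 4)(x - 5) / [24] = (1/24)x^4 - (7/12)x^3 + (71/24)x^2 - (77/12)x + 5
p(x) = (-106)·L_0 + (-456)·L_1 + (-1324)·L_2 + (-3070)·L_3 + (-6150)·L_4
Only the coefficient of x is needed; take it from each L_i and combine:
(-106)·(-57/4) + (-456)·(134/3) + (-1324)·(-54) + (-3070)·(30) + (-6150)·(-77/12) = 1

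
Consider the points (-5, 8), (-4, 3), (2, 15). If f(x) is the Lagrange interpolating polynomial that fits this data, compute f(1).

8

Evaluate each Lagrange basis at x = 1:
L_0(1) = (5)·(-1)/[(-1)·(-7)] = -5/7
L_1(1) = (6)·(-1)/[(1)·(-6)] = 1
L_2(1) = (6)·(5)/[(7)·(6)] = 5/7
Sum: 8·(-5/7) + 3·(1) + 15·(5/7) = 8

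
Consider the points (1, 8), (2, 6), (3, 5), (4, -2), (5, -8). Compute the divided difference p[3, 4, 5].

1/2

p[3,4] = (-2 - 5) / (4 - 3) = -7
p[4,5] = (-8 - (-2)) / (5 - 4) = -6
p[3,4,5] = (-6 - (-7)) / (5 - 3) = 1/2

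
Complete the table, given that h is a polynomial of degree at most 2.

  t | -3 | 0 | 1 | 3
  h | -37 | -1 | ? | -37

-5

The 3 known values determine h uniquely (degree ≤ 2).
Evaluate each Lagrange basis at t = 1:
L_0(1) = (1)·(-2)/[(-3)·(-6)] = -1/9
L_1(1) = (4)·(-2)/[(3)·(-3)] = 8/9
L_2(1) = (4)·(1)/[(6)·(3)] = 2/9
Sum: (-37)·(-1/9) + (-1)·(8/9) + (-37)·(2/9) = -5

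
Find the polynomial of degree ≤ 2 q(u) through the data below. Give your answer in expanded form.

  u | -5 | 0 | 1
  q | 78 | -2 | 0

Build the Lagrange basis polynomials:
L_0(u) = u(u - 1) / [30] = (1/30)u^2 - (1/30)u
L_1(u) = (u + 5)(u - 1) / [-5] = -(1/5)u^2 - (4/5)u + 1
L_2(u) = (u + 5)u / [6] = (1/6)u^2 + (5/6)u
q(u) = 78·L_0 + (-2)·L_1 + 0·L_2
  78·L_0(u) = (13/5)u^2 - (13/5)u
  (-2)·L_1(u) = (2/5)u^2 + (8/5)u - 2
  0·L_2(u) = 0
Adding term by term: 3u^2 - u - 2

q(u) = 3u^2 - u - 2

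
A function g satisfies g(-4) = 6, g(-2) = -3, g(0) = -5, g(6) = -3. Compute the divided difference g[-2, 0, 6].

1/6

g[-2,0] = (-5 - (-3)) / (0 - (-2)) = -1
g[0,6] = (-3 - (-5)) / (6 - 0) = 1/3
g[-2,0,6] = (1/3 - (-1)) / (6 - (-2)) = 1/6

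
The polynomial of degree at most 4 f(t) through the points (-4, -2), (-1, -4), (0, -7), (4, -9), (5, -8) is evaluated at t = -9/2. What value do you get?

Evaluate each Lagrange basis at t = -9/2:
L_0(-9/2) = (-7/2)·(-9/2)·(-17/2)·(-19/2)/[(-3)·(-4)·(-8)·(-9)] = 2261/1536
L_1(-9/2) = (-1/2)·(-9/2)·(-17/2)·(-19/2)/[(3)·(-1)·(-5)·(-6)] = -323/160
L_2(-9/2) = (-1/2)·(-7/2)·(-17/2)·(-19/2)/[(4)·(1)·(-4)·(-5)] = 2261/1280
L_3(-9/2) = (-1/2)·(-7/2)·(-9/2)·(-19/2)/[(8)·(5)·(4)·(-1)] = -1197/2560
L_4(-9/2) = (-1/2)·(-7/2)·(-9/2)·(-17/2)/[(9)·(6)·(5)·(1)] = 119/480
Sum: (-2)·(2261/1536) + (-4)·(-323/160) + (-7)·(2261/1280) + (-9)·(-1197/2560) + (-8)·(119/480) = -12823/2560

-12823/2560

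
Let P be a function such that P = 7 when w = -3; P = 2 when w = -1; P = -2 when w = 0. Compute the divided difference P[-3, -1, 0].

-1/2

P[-3,-1] = (2 - 7) / (-1 - (-3)) = -5/2
P[-1,0] = (-2 - 2) / (0 - (-1)) = -4
P[-3,-1,0] = (-4 - (-5/2)) / (0 - (-3)) = -1/2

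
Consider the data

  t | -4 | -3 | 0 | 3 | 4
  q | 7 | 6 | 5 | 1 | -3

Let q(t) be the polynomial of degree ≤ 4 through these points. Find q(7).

-63/2

Using Newton's divided-difference form:
q[-4,-3] = (6 - 7) / (-3 - (-4)) = -1
q[-3,0] = (5 - 6) / (0 - (-3)) = -1/3
q[0,3] = (1 - 5) / (3 - 0) = -4/3
q[3,4] = (-3 - 1) / (4 - 3) = -4
q[-4,-3,0] = (-1/3 - (-1)) / (0 - (-4)) = 1/6
q[-3,0,3] = (-4/3 - (-1/3)) / (3 - (-3)) = -1/6
q[0,3,4] = (-4 - (-4/3)) / (4 - 0) = -2/3
q[-4,-3,0,3] = (-1/6 - 1/6) / (3 - (-4)) = -1/21
q[-3,0,3,4] = (-2/3 - (-1/6)) / (4 - (-3)) = -1/14
q[-4,-3,0,3,4] = (-1/14 - (-1/21)) / (4 - (-4)) = -1/336
q(7) = 7 + (-1)·(11) + (1/6)·(11)·(10) + (-1/21)·(11)·(10)·(7) + (-1/336)·(11)·(10)·(7)·(4) = -63/2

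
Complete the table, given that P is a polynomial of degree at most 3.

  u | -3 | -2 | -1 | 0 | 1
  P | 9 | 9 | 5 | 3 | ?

The 4 known values determine P uniquely (degree ≤ 3).
L_0(1) = (3)·(2)·(1)/[(-1)·(-2)·(-3)] = -1
L_1(1) = (4)·(2)·(1)/[(1)·(-1)·(-2)] = 4
L_2(1) = (4)·(3)·(1)/[(2)·(1)·(-1)] = -6
L_3(1) = (4)·(3)·(2)/[(3)·(2)·(1)] = 4
Sum: 9·(-1) + 9·(4) + 5·(-6) + 3·(4) = 9

9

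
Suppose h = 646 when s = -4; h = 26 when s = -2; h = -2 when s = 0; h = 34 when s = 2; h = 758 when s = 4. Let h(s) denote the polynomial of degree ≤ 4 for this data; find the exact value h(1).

-4

L_0(1) = (3)·(1)·(-1)·(-3)/[(-2)·(-4)·(-6)·(-8)] = 3/128
L_1(1) = (5)·(1)·(-1)·(-3)/[(2)·(-2)·(-4)·(-6)] = -5/32
L_2(1) = (5)·(3)·(-1)·(-3)/[(4)·(2)·(-2)·(-4)] = 45/64
L_3(1) = (5)·(3)·(1)·(-3)/[(6)·(4)·(2)·(-2)] = 15/32
L_4(1) = (5)·(3)·(1)·(-1)/[(8)·(6)·(4)·(2)] = -5/128
Sum: 646·(3/128) + 26·(-5/32) + (-2)·(45/64) + 34·(15/32) + 758·(-5/128) = -4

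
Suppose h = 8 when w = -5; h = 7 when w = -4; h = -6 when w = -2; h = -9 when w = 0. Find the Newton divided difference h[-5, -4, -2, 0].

37/60

h[-5,-4] = (7 - 8) / (-4 - (-5)) = -1
h[-4,-2] = (-6 - 7) / (-2 - (-4)) = -13/2
h[-2,0] = (-9 - (-6)) / (0 - (-2)) = -3/2
h[-5,-4,-2] = (-13/2 - (-1)) / (-2 - (-5)) = -11/6
h[-4,-2,0] = (-3/2 - (-13/2)) / (0 - (-4)) = 5/4
h[-5,-4,-2,0] = (5/4 - (-11/6)) / (0 - (-5)) = 37/60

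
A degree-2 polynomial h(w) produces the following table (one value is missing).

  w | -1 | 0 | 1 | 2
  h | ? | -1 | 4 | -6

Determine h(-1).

-21

The 3 known values determine h uniquely (degree ≤ 2).
L_0(-1) = (-2)·(-3)/[(-1)·(-2)] = 3
L_1(-1) = (-1)·(-3)/[(1)·(-1)] = -3
L_2(-1) = (-1)·(-2)/[(2)·(1)] = 1
Sum: (-1)·(3) + 4·(-3) + (-6)·(1) = -21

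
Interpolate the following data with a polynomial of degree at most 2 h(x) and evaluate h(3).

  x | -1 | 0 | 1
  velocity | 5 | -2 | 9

Using Newton's divided-difference form:
h[-1,0] = (-2 - 5) / (0 - (-1)) = -7
h[0,1] = (9 - (-2)) / (1 - 0) = 11
h[-1,0,1] = (11 - (-7)) / (1 - (-1)) = 9
h(3) = 5 + (-7)·(4) + 9·(4)·(3) = 85

85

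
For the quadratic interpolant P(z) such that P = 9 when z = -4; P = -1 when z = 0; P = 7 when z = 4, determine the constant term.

Build the Lagrange basis polynomials:
L_0(z) = z(z - 4) / [32] = (1/32)z^2 - (1/8)z
L_1(z) = (z + 4)(z - 4) / [-16] = -(1/16)z^2 + 1
L_2(z) = (z + 4)z / [32] = (1/32)z^2 + (1/8)z
P(z) = 9·L_0 + (-1)·L_1 + 7·L_2
Only the constant term is needed; take it from each L_i and combine:
9·(0) + (-1)·(1) + 7·(0) = -1

-1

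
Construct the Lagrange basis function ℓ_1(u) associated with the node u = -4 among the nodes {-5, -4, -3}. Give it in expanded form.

ℓ_1(u) = (u + 5)(u + 3) / [(1)·(-1)]
       = (u^2 + 8u + 15) / (-1)

ℓ_1(u) = -u^2 - 8u - 15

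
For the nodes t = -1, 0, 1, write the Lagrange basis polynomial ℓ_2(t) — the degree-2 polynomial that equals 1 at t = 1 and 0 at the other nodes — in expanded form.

ℓ_2(t) = (t + 1)t / [(2)·(1)]
       = (t^2 + t) / (2)

ℓ_2(t) = (1/2)t^2 + (1/2)t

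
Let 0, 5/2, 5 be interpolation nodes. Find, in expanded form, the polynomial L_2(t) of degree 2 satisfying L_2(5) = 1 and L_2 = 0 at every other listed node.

L_2(t) = t(t - 5/2) / [(5)·(5/2)]
       = (t^2 - (5/2)t) / (25/2)

L_2(t) = (2/25)t^2 - (1/5)t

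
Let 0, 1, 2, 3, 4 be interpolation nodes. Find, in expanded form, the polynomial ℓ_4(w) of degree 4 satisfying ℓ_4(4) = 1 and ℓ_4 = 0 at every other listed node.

ℓ_4(w) = (1/24)w^4 - (1/4)w^3 + (11/24)w^2 - (1/4)w

ℓ_4(w) = w(w - 1)(w - 2)(w - 3) / [(4)·(3)·(2)·(1)]
       = (w^4 - 6w^3 + 11w^2 - 6w) / (24)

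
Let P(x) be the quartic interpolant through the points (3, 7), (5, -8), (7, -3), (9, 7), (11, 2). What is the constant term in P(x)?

11201/128

Build the Lagrange basis polynomials:
L_0(x) = (x - 5)(x - 7)(x - 9)(x - 11) / [384] = (1/384)x^4 - (1/12)x^3 + (187/192)x^2 - (59/12)x + 1155/128
L_1(x) = (x - 3)(x - 7)(x - 9)(x - 11) / [-96] = -(1/96)x^4 + (5/16)x^3 - (10/3)x^2 + (235/16)x - 693/32
L_2(x) = (x - 3)(x - 5)(x - 9)(x - 11) / [64] = (1/64)x^4 - (7/16)x^3 + (137/32)x^2 - (273/16)x + 1485/64
L_3(x) = (x - 3)(x - 5)(x - 7)(x - 11) / [-96] = -(1/96)x^4 + (13/48)x^3 - (59/24)x^2 + (443/48)x - 385/32
L_4(x) = (x - 3)(x - 5)(x - 7)(x - 9) / [384] = (1/384)x^4 - (1/16)x^3 + (103/192)x^2 - (31/16)x + 315/128
P(x) = 7·L_0 + (-8)·L_1 + (-3)·L_2 + 7·L_3 + 2·L_4
Only the constant term is needed; take it from each L_i and combine:
7·(1155/128) + (-8)·(-693/32) + (-3)·(1485/64) + 7·(-385/32) + 2·(315/128) = 11201/128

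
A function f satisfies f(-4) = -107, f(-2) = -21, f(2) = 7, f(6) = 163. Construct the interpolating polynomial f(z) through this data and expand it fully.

f(z) = z^3 - 2z^2 + 3z + 1

Build the Lagrange basis polynomials:
L_0(z) = (z + 2)(z - 2)(z - 6) / [-120] = -(1/120)z^3 + (1/20)z^2 + (1/30)z - 1/5
L_1(z) = (z + 4)(z - 2)(z - 6) / [64] = (1/64)z^3 - (1/16)z^2 - (5/16)z + 3/4
L_2(z) = (z + 4)(z + 2)(z - 6) / [-96] = -(1/96)z^3 + (7/24)z + 1/2
L_3(z) = (z + 4)(z + 2)(z - 2) / [320] = (1/320)z^3 + (1/80)z^2 - (1/80)z - 1/20
f(z) = (-107)·L_0 + (-21)·L_1 + 7·L_2 + 163·L_3
  (-107)·L_0(z) = (107/120)z^3 - (107/20)z^2 - (107/30)z + 107/5
  (-21)·L_1(z) = -(21/64)z^3 + (21/16)z^2 + (105/16)z - 63/4
  7·L_2(z) = -(7/96)z^3 + (49/24)z + 7/2
  163·L_3(z) = (163/320)z^3 + (163/80)z^2 - (163/80)z - 163/20
Adding term by term: z^3 - 2z^2 + 3z + 1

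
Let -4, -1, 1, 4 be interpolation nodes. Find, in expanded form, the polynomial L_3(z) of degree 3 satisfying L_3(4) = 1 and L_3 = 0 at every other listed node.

L_3(z) = (z + 4)(z + 1)(z - 1) / [(8)·(5)·(3)]
       = (z^3 + 4z^2 - z - 4) / (120)

L_3(z) = (1/120)z^3 + (1/30)z^2 - (1/120)z - 1/30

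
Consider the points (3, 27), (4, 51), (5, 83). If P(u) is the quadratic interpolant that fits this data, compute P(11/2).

102

Using Newton's divided-difference form:
P[3,4] = (51 - 27) / (4 - 3) = 24
P[4,5] = (83 - 51) / (5 - 4) = 32
P[3,4,5] = (32 - 24) / (5 - 3) = 4
P(11/2) = 27 + 24·(5/2) + 4·(5/2)·(3/2) = 102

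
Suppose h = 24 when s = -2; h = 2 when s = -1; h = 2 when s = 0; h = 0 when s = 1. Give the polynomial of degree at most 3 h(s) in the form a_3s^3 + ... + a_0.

h(s) = -4s^3 - s^2 + 3s + 2

Newton's divided differences:
h[-2,-1] = (2 - 24) / (-1 - (-2)) = -22
h[-1,0] = (2 - 2) / (0 - (-1)) = 0
h[0,1] = (0 - 2) / (1 - 0) = -2
h[-2,-1,0] = (0 - (-22)) / (0 - (-2)) = 11
h[-1,0,1] = (-2 - 0) / (1 - (-1)) = -1
h[-2,-1,0,1] = (-1 - 11) / (1 - (-2)) = -4
h(s) = 24 + (-22)·(s + 2) + 11·(s + 2)(s + 1) + (-4)·(s + 2)(s + 1)s
Expanding: h(s) = -4s^3 - s^2 + 3s + 2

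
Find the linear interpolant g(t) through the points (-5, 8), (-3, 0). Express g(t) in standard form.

g(t) = -4t - 12

L_0(t) = (t + 3) / [-2] = -(1/2)t - 3/2
L_1(t) = (t + 5) / [2] = (1/2)t + 5/2
g(t) = 8·L_0 + 0·L_1
  8·L_0(t) = -4t - 12
  0·L_1(t) = 0
Adding term by term: -4t - 12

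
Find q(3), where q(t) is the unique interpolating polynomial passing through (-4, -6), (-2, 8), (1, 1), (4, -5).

Using Newton's divided-difference form:
q[-4,-2] = (8 - (-6)) / (-2 - (-4)) = 7
q[-2,1] = (1 - 8) / (1 - (-2)) = -7/3
q[1,4] = (-5 - 1) / (4 - 1) = -2
q[-4,-2,1] = (-7/3 - 7) / (1 - (-4)) = -28/15
q[-2,1,4] = (-2 - (-7/3)) / (4 - (-2)) = 1/18
q[-4,-2,1,4] = (1/18 - (-28/15)) / (4 - (-4)) = 173/720
q(3) = -6 + 7·(7) + (-28/15)·(7)·(5) + (173/720)·(7)·(5)·(2) = -397/72

-397/72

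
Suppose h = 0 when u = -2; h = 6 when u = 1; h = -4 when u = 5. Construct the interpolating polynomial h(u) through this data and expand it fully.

Build the Lagrange basis polynomials:
L_0(u) = (u - 1)(u - 5) / [21] = (1/21)u^2 - (2/7)u + 5/21
L_1(u) = (u + 2)(u - 5) / [-12] = -(1/12)u^2 + (1/4)u + 5/6
L_2(u) = (u + 2)(u - 1) / [28] = (1/28)u^2 + (1/28)u - 1/14
h(u) = 0·L_0 + 6·L_1 + (-4)·L_2
  0·L_0(u) = 0
  6·L_1(u) = -(1/2)u^2 + (3/2)u + 5
  (-4)·L_2(u) = -(1/7)u^2 - (1/7)u + 2/7
Adding term by term: -(9/14)u^2 + (19/14)u + 37/7

h(u) = -(9/14)u^2 + (19/14)u + 37/7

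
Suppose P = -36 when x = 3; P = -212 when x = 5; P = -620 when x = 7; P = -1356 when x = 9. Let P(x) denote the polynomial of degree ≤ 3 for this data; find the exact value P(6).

Evaluate each Lagrange basis at x = 6:
L_0(6) = (1)·(-1)·(-3)/[(-2)·(-4)·(-6)] = -1/16
L_1(6) = (3)·(-1)·(-3)/[(2)·(-2)·(-4)] = 9/16
L_2(6) = (3)·(1)·(-3)/[(4)·(2)·(-2)] = 9/16
L_3(6) = (3)·(1)·(-1)/[(6)·(4)·(2)] = -1/16
Sum: (-36)·(-1/16) + (-212)·(9/16) + (-620)·(9/16) + (-1356)·(-1/16) = -381

-381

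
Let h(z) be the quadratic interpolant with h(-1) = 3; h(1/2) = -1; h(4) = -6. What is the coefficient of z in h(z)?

-89/35

Build the Lagrange basis polynomials:
L_0(z) = (z - 1/2)(z - 4) / [15/2] = (2/15)z^2 - (3/5)z + 4/15
L_1(z) = (z + 1)(z - 4) / [-21/4] = -(4/21)z^2 + (4/7)z + 16/21
L_2(z) = (z + 1)(z - 1/2) / [35/2] = (2/35)z^2 + (1/35)z - 1/35
h(z) = 3·L_0 + (-1)·L_1 + (-6)·L_2
Only the coefficient of z is needed; take it from each L_i and combine:
3·(-3/5) + (-1)·(4/7) + (-6)·(1/35) = -89/35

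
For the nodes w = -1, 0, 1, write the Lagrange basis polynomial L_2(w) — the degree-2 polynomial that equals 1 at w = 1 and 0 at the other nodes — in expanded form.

L_2(w) = (1/2)w^2 + (1/2)w

L_2(w) = (w + 1)w / [(2)·(1)]
       = (w^2 + w) / (2)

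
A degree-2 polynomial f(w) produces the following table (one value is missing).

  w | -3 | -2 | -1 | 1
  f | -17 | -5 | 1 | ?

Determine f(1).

The 3 known values determine f uniquely (degree ≤ 2).
Evaluate each Lagrange basis at w = 1:
L_0(1) = (3)·(2)/[(-1)·(-2)] = 3
L_1(1) = (4)·(2)/[(1)·(-1)] = -8
L_2(1) = (4)·(3)/[(2)·(1)] = 6
Sum: (-17)·(3) + (-5)·(-8) + 1·(6) = -5

-5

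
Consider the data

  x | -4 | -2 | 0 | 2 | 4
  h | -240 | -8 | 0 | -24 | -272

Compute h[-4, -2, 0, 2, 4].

h[-4,-2] = (-8 - (-240)) / (-2 - (-4)) = 116
h[-2,0] = (0 - (-8)) / (0 - (-2)) = 4
h[0,2] = (-24 - 0) / (2 - 0) = -12
h[2,4] = (-272 - (-24)) / (4 - 2) = -124
h[-4,-2,0] = (4 - 116) / (0 - (-4)) = -28
h[-2,0,2] = (-12 - 4) / (2 - (-2)) = -4
h[0,2,4] = (-124 - (-12)) / (4 - 0) = -28
h[-4,-2,0,2] = (-4 - (-28)) / (2 - (-4)) = 4
h[-2,0,2,4] = (-28 - (-4)) / (4 - (-2)) = -4
h[-4,-2,0,2,4] = (-4 - 4) / (4 - (-4)) = -1

-1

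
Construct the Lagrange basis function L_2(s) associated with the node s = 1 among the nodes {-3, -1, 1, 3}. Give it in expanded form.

L_2(s) = (s + 3)(s + 1)(s - 3) / [(4)·(2)·(-2)]
       = (s^3 + s^2 - 9s - 9) / (-16)

L_2(s) = -(1/16)s^3 - (1/16)s^2 + (9/16)s + 9/16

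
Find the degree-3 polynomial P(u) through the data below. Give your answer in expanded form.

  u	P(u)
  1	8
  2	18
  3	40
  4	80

P(u) = u^3 + 3u + 4

L_0(u) = (u - 2)(u - 3)(u - 4) / [-6] = -(1/6)u^3 + (3/2)u^2 - (13/3)u + 4
L_1(u) = (u - 1)(u - 3)(u - 4) / [2] = (1/2)u^3 - 4u^2 + (19/2)u - 6
L_2(u) = (u - 1)(u - 2)(u - 4) / [-2] = -(1/2)u^3 + (7/2)u^2 - 7u + 4
L_3(u) = (u - 1)(u - 2)(u - 3) / [6] = (1/6)u^3 - u^2 + (11/6)u - 1
P(u) = 8·L_0 + 18·L_1 + 40·L_2 + 80·L_3
  8·L_0(u) = -(4/3)u^3 + 12u^2 - (104/3)u + 32
  18·L_1(u) = 9u^3 - 72u^2 + 171u - 108
  40·L_2(u) = -20u^3 + 140u^2 - 280u + 160
  80·L_3(u) = (40/3)u^3 - 80u^2 + (440/3)u - 80
Adding term by term: u^3 + 3u + 4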